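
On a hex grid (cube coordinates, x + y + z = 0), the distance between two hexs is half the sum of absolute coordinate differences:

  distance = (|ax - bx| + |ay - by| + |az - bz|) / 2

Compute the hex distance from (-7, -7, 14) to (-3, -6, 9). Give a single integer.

|ax - bx| = |-7 - (-3)| = 4
|ay - by| = |-7 - (-6)| = 1
|az - bz| = |14 - 9| = 5
distance = (4 + 1 + 5) / 2 = 10 / 2 = 5

Answer: 5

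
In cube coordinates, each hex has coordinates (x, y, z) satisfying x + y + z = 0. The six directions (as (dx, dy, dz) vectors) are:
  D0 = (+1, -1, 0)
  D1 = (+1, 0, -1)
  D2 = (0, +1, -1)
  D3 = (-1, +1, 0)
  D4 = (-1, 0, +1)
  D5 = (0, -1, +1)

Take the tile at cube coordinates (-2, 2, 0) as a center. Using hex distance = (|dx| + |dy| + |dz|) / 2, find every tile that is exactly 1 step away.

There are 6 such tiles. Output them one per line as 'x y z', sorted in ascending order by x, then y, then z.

Walk ring at distance 1 from (-2, 2, 0):
Start at center + D4*1 = (-3, 2, 1)
  hex 0: (-3, 2, 1)
  hex 1: (-2, 1, 1)
  hex 2: (-1, 1, 0)
  hex 3: (-1, 2, -1)
  hex 4: (-2, 3, -1)
  hex 5: (-3, 3, 0)
Sorted: 6 hexes.

Answer: -3 2 1
-3 3 0
-2 1 1
-2 3 -1
-1 1 0
-1 2 -1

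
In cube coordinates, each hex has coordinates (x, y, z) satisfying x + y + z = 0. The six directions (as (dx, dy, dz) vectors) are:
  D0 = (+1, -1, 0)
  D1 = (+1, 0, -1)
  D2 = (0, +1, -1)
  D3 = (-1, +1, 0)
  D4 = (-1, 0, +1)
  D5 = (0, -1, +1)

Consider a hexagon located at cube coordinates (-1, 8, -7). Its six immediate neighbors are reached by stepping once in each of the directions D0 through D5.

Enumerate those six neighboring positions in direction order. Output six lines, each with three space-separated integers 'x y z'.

Answer: 0 7 -7
0 8 -8
-1 9 -8
-2 9 -7
-2 8 -6
-1 7 -6

Derivation:
Center: (-1, 8, -7). Add each direction:
  D0: (-1, 8, -7) + (1, -1, 0) = (0, 7, -7)
  D1: (-1, 8, -7) + (1, 0, -1) = (0, 8, -8)
  D2: (-1, 8, -7) + (0, 1, -1) = (-1, 9, -8)
  D3: (-1, 8, -7) + (-1, 1, 0) = (-2, 9, -7)
  D4: (-1, 8, -7) + (-1, 0, 1) = (-2, 8, -6)
  D5: (-1, 8, -7) + (0, -1, 1) = (-1, 7, -6)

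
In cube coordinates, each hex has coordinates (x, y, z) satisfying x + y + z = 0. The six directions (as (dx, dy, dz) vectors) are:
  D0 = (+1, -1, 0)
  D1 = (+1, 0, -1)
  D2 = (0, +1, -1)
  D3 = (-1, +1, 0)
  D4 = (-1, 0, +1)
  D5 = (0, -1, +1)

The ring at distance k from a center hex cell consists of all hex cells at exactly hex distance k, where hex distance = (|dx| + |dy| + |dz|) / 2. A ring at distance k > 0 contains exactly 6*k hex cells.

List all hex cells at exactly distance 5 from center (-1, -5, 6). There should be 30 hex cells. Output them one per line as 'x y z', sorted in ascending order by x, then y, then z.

Answer: -6 -5 11
-6 -4 10
-6 -3 9
-6 -2 8
-6 -1 7
-6 0 6
-5 -6 11
-5 0 5
-4 -7 11
-4 0 4
-3 -8 11
-3 0 3
-2 -9 11
-2 0 2
-1 -10 11
-1 0 1
0 -10 10
0 -1 1
1 -10 9
1 -2 1
2 -10 8
2 -3 1
3 -10 7
3 -4 1
4 -10 6
4 -9 5
4 -8 4
4 -7 3
4 -6 2
4 -5 1

Derivation:
Walk ring at distance 5 from (-1, -5, 6):
Start at center + D4*5 = (-6, -5, 11)
  hex 0: (-6, -5, 11)
  hex 1: (-5, -6, 11)
  hex 2: (-4, -7, 11)
  hex 3: (-3, -8, 11)
  hex 4: (-2, -9, 11)
  hex 5: (-1, -10, 11)
  hex 6: (0, -10, 10)
  hex 7: (1, -10, 9)
  hex 8: (2, -10, 8)
  hex 9: (3, -10, 7)
  hex 10: (4, -10, 6)
  hex 11: (4, -9, 5)
  hex 12: (4, -8, 4)
  hex 13: (4, -7, 3)
  hex 14: (4, -6, 2)
  hex 15: (4, -5, 1)
  hex 16: (3, -4, 1)
  hex 17: (2, -3, 1)
  hex 18: (1, -2, 1)
  hex 19: (0, -1, 1)
  hex 20: (-1, 0, 1)
  hex 21: (-2, 0, 2)
  hex 22: (-3, 0, 3)
  hex 23: (-4, 0, 4)
  hex 24: (-5, 0, 5)
  hex 25: (-6, 0, 6)
  hex 26: (-6, -1, 7)
  hex 27: (-6, -2, 8)
  hex 28: (-6, -3, 9)
  hex 29: (-6, -4, 10)
Sorted: 30 hexes.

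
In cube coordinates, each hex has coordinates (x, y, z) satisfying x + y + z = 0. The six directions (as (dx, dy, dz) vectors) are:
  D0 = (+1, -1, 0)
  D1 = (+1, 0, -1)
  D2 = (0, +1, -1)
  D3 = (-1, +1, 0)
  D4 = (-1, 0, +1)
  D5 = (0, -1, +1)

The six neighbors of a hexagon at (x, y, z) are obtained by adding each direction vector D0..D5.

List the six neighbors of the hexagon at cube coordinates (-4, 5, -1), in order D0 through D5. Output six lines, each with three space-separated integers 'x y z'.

Answer: -3 4 -1
-3 5 -2
-4 6 -2
-5 6 -1
-5 5 0
-4 4 0

Derivation:
Center: (-4, 5, -1). Add each direction:
  D0: (-4, 5, -1) + (1, -1, 0) = (-3, 4, -1)
  D1: (-4, 5, -1) + (1, 0, -1) = (-3, 5, -2)
  D2: (-4, 5, -1) + (0, 1, -1) = (-4, 6, -2)
  D3: (-4, 5, -1) + (-1, 1, 0) = (-5, 6, -1)
  D4: (-4, 5, -1) + (-1, 0, 1) = (-5, 5, 0)
  D5: (-4, 5, -1) + (0, -1, 1) = (-4, 4, 0)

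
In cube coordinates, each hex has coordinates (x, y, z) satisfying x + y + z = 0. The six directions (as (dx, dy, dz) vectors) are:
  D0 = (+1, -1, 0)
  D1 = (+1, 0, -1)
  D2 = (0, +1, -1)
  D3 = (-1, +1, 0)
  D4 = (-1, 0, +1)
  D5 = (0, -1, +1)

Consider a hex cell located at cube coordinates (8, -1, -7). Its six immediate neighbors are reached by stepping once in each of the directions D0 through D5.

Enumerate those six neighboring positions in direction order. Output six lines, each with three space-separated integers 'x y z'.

Center: (8, -1, -7). Add each direction:
  D0: (8, -1, -7) + (1, -1, 0) = (9, -2, -7)
  D1: (8, -1, -7) + (1, 0, -1) = (9, -1, -8)
  D2: (8, -1, -7) + (0, 1, -1) = (8, 0, -8)
  D3: (8, -1, -7) + (-1, 1, 0) = (7, 0, -7)
  D4: (8, -1, -7) + (-1, 0, 1) = (7, -1, -6)
  D5: (8, -1, -7) + (0, -1, 1) = (8, -2, -6)

Answer: 9 -2 -7
9 -1 -8
8 0 -8
7 0 -7
7 -1 -6
8 -2 -6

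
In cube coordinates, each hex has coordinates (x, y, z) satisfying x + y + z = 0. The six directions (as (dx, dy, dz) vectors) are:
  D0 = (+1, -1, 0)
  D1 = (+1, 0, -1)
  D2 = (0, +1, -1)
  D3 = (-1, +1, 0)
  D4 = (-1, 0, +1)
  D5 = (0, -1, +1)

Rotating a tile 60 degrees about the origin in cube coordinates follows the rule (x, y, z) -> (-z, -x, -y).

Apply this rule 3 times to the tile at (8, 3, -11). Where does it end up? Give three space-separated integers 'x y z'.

Start: (8, 3, -11)
Step 1: (8, 3, -11) -> (-(-11), -(8), -(3)) = (11, -8, -3)
Step 2: (11, -8, -3) -> (-(-3), -(11), -(-8)) = (3, -11, 8)
Step 3: (3, -11, 8) -> (-(8), -(3), -(-11)) = (-8, -3, 11)

Answer: -8 -3 11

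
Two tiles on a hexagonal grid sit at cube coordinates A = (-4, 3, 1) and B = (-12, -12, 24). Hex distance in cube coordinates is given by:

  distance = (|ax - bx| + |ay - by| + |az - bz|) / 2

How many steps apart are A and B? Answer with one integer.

|ax - bx| = |-4 - (-12)| = 8
|ay - by| = |3 - (-12)| = 15
|az - bz| = |1 - 24| = 23
distance = (8 + 15 + 23) / 2 = 46 / 2 = 23

Answer: 23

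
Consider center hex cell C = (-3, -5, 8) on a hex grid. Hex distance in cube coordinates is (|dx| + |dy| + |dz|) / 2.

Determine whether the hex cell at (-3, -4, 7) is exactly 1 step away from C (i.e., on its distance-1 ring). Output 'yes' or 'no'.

|px - cx| = |-3 - (-3)| = 0
|py - cy| = |-4 - (-5)| = 1
|pz - cz| = |7 - 8| = 1
distance = (0+1+1)/2 = 2/2 = 1
radius = 1; distance == radius -> yes

Answer: yes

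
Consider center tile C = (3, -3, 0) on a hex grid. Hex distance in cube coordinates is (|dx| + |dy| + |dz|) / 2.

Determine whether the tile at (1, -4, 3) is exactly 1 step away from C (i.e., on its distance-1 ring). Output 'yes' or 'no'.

|px - cx| = |1 - 3| = 2
|py - cy| = |-4 - (-3)| = 1
|pz - cz| = |3 - 0| = 3
distance = (2+1+3)/2 = 6/2 = 3
radius = 1; distance != radius -> no

Answer: no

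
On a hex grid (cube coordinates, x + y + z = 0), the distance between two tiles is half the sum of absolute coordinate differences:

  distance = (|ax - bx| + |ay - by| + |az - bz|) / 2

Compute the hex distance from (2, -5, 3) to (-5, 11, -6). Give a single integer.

|ax - bx| = |2 - (-5)| = 7
|ay - by| = |-5 - 11| = 16
|az - bz| = |3 - (-6)| = 9
distance = (7 + 16 + 9) / 2 = 32 / 2 = 16

Answer: 16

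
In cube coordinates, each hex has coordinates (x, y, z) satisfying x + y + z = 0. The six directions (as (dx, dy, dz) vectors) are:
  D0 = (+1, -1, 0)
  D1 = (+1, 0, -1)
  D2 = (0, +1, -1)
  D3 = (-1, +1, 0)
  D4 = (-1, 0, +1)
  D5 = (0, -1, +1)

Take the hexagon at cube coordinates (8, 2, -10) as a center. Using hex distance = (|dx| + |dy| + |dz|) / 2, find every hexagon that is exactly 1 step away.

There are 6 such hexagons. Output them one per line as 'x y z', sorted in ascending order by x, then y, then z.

Answer: 7 2 -9
7 3 -10
8 1 -9
8 3 -11
9 1 -10
9 2 -11

Derivation:
Walk ring at distance 1 from (8, 2, -10):
Start at center + D4*1 = (7, 2, -9)
  hex 0: (7, 2, -9)
  hex 1: (8, 1, -9)
  hex 2: (9, 1, -10)
  hex 3: (9, 2, -11)
  hex 4: (8, 3, -11)
  hex 5: (7, 3, -10)
Sorted: 6 hexes.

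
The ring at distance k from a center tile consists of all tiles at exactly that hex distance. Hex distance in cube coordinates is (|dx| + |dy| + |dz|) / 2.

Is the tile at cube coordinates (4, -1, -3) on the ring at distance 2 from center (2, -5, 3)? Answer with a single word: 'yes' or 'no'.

Answer: no

Derivation:
|px - cx| = |4 - 2| = 2
|py - cy| = |-1 - (-5)| = 4
|pz - cz| = |-3 - 3| = 6
distance = (2+4+6)/2 = 12/2 = 6
radius = 2; distance != radius -> no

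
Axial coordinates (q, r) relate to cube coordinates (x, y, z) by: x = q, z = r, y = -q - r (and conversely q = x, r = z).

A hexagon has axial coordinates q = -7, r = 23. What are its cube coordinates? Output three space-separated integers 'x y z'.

Answer: -7 -16 23

Derivation:
x = q = -7
z = r = 23
y = -x - z = -(-7) - (23) = -16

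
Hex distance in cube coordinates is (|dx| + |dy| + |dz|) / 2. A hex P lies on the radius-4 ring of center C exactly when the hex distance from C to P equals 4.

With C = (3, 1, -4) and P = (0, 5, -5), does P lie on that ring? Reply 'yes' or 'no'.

Answer: yes

Derivation:
|px - cx| = |0 - 3| = 3
|py - cy| = |5 - 1| = 4
|pz - cz| = |-5 - (-4)| = 1
distance = (3+4+1)/2 = 8/2 = 4
radius = 4; distance == radius -> yes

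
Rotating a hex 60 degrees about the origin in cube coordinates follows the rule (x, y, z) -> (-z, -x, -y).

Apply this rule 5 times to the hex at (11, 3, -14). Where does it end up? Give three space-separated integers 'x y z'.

Answer: -3 14 -11

Derivation:
Start: (11, 3, -14)
Step 1: (11, 3, -14) -> (-(-14), -(11), -(3)) = (14, -11, -3)
Step 2: (14, -11, -3) -> (-(-3), -(14), -(-11)) = (3, -14, 11)
Step 3: (3, -14, 11) -> (-(11), -(3), -(-14)) = (-11, -3, 14)
Step 4: (-11, -3, 14) -> (-(14), -(-11), -(-3)) = (-14, 11, 3)
Step 5: (-14, 11, 3) -> (-(3), -(-14), -(11)) = (-3, 14, -11)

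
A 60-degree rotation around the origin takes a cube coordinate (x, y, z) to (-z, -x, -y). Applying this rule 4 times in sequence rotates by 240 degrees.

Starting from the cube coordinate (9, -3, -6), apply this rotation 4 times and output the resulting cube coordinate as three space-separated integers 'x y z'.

Answer: -6 9 -3

Derivation:
Start: (9, -3, -6)
Step 1: (9, -3, -6) -> (-(-6), -(9), -(-3)) = (6, -9, 3)
Step 2: (6, -9, 3) -> (-(3), -(6), -(-9)) = (-3, -6, 9)
Step 3: (-3, -6, 9) -> (-(9), -(-3), -(-6)) = (-9, 3, 6)
Step 4: (-9, 3, 6) -> (-(6), -(-9), -(3)) = (-6, 9, -3)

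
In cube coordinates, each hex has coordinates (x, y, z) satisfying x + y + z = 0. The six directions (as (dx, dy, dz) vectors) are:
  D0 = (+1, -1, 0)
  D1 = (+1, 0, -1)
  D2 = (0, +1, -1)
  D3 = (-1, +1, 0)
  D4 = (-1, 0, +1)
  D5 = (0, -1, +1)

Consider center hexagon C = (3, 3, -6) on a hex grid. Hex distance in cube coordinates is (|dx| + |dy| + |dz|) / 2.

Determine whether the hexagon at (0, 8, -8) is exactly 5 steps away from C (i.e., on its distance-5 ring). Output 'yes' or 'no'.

Answer: yes

Derivation:
|px - cx| = |0 - 3| = 3
|py - cy| = |8 - 3| = 5
|pz - cz| = |-8 - (-6)| = 2
distance = (3+5+2)/2 = 10/2 = 5
radius = 5; distance == radius -> yes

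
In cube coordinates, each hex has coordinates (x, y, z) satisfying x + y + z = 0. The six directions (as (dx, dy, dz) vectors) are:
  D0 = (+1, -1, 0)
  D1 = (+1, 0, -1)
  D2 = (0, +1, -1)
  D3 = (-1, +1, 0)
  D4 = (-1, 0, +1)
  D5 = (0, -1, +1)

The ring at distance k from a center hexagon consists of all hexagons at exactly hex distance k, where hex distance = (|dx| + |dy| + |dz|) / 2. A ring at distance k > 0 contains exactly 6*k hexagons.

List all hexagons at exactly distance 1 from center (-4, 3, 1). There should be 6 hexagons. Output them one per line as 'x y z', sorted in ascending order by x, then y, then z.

Walk ring at distance 1 from (-4, 3, 1):
Start at center + D4*1 = (-5, 3, 2)
  hex 0: (-5, 3, 2)
  hex 1: (-4, 2, 2)
  hex 2: (-3, 2, 1)
  hex 3: (-3, 3, 0)
  hex 4: (-4, 4, 0)
  hex 5: (-5, 4, 1)
Sorted: 6 hexes.

Answer: -5 3 2
-5 4 1
-4 2 2
-4 4 0
-3 2 1
-3 3 0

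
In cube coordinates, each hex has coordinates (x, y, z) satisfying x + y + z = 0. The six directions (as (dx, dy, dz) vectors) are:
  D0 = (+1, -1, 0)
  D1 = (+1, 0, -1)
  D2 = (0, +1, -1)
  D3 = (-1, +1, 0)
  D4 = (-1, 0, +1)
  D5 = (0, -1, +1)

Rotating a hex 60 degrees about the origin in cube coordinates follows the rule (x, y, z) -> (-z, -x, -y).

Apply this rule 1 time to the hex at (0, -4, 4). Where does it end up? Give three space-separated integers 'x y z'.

Answer: -4 0 4

Derivation:
Start: (0, -4, 4)
Step 1: (0, -4, 4) -> (-(4), -(0), -(-4)) = (-4, 0, 4)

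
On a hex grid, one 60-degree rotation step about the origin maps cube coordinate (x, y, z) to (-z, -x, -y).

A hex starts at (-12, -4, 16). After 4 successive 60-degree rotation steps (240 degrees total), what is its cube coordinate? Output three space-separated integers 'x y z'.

Answer: 16 -12 -4

Derivation:
Start: (-12, -4, 16)
Step 1: (-12, -4, 16) -> (-(16), -(-12), -(-4)) = (-16, 12, 4)
Step 2: (-16, 12, 4) -> (-(4), -(-16), -(12)) = (-4, 16, -12)
Step 3: (-4, 16, -12) -> (-(-12), -(-4), -(16)) = (12, 4, -16)
Step 4: (12, 4, -16) -> (-(-16), -(12), -(4)) = (16, -12, -4)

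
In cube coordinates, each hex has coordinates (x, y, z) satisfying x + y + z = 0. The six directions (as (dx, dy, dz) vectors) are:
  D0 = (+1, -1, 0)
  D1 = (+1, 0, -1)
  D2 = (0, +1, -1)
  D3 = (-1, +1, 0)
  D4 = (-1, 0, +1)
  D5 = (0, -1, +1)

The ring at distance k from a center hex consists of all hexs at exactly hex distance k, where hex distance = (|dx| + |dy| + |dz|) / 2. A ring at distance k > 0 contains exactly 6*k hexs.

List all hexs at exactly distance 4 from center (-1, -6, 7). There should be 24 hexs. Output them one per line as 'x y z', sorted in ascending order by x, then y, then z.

Walk ring at distance 4 from (-1, -6, 7):
Start at center + D4*4 = (-5, -6, 11)
  hex 0: (-5, -6, 11)
  hex 1: (-4, -7, 11)
  hex 2: (-3, -8, 11)
  hex 3: (-2, -9, 11)
  hex 4: (-1, -10, 11)
  hex 5: (0, -10, 10)
  hex 6: (1, -10, 9)
  hex 7: (2, -10, 8)
  hex 8: (3, -10, 7)
  hex 9: (3, -9, 6)
  hex 10: (3, -8, 5)
  hex 11: (3, -7, 4)
  hex 12: (3, -6, 3)
  hex 13: (2, -5, 3)
  hex 14: (1, -4, 3)
  hex 15: (0, -3, 3)
  hex 16: (-1, -2, 3)
  hex 17: (-2, -2, 4)
  hex 18: (-3, -2, 5)
  hex 19: (-4, -2, 6)
  hex 20: (-5, -2, 7)
  hex 21: (-5, -3, 8)
  hex 22: (-5, -4, 9)
  hex 23: (-5, -5, 10)
Sorted: 24 hexes.

Answer: -5 -6 11
-5 -5 10
-5 -4 9
-5 -3 8
-5 -2 7
-4 -7 11
-4 -2 6
-3 -8 11
-3 -2 5
-2 -9 11
-2 -2 4
-1 -10 11
-1 -2 3
0 -10 10
0 -3 3
1 -10 9
1 -4 3
2 -10 8
2 -5 3
3 -10 7
3 -9 6
3 -8 5
3 -7 4
3 -6 3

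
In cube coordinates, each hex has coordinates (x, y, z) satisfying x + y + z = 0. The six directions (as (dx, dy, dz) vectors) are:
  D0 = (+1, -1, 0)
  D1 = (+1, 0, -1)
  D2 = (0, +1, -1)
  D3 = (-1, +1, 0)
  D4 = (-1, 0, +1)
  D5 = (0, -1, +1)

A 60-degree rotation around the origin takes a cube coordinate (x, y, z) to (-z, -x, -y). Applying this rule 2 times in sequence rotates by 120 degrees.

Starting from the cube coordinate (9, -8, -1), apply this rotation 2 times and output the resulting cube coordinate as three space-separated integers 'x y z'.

Start: (9, -8, -1)
Step 1: (9, -8, -1) -> (-(-1), -(9), -(-8)) = (1, -9, 8)
Step 2: (1, -9, 8) -> (-(8), -(1), -(-9)) = (-8, -1, 9)

Answer: -8 -1 9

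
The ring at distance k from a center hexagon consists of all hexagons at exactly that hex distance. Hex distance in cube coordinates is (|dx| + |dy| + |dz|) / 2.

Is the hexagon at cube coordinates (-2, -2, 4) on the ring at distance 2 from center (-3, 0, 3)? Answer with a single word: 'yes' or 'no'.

|px - cx| = |-2 - (-3)| = 1
|py - cy| = |-2 - 0| = 2
|pz - cz| = |4 - 3| = 1
distance = (1+2+1)/2 = 4/2 = 2
radius = 2; distance == radius -> yes

Answer: yes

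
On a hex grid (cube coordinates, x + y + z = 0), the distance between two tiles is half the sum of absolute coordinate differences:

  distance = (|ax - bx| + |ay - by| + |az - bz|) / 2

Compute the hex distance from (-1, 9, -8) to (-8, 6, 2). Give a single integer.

|ax - bx| = |-1 - (-8)| = 7
|ay - by| = |9 - 6| = 3
|az - bz| = |-8 - 2| = 10
distance = (7 + 3 + 10) / 2 = 20 / 2 = 10

Answer: 10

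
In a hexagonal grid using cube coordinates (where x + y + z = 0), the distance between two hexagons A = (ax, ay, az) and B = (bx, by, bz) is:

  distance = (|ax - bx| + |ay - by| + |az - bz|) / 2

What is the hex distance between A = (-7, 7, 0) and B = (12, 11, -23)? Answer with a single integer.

Answer: 23

Derivation:
|ax - bx| = |-7 - 12| = 19
|ay - by| = |7 - 11| = 4
|az - bz| = |0 - (-23)| = 23
distance = (19 + 4 + 23) / 2 = 46 / 2 = 23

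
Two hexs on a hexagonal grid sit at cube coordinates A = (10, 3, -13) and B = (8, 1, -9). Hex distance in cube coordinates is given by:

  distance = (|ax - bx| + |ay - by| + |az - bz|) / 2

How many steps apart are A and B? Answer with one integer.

|ax - bx| = |10 - 8| = 2
|ay - by| = |3 - 1| = 2
|az - bz| = |-13 - (-9)| = 4
distance = (2 + 2 + 4) / 2 = 8 / 2 = 4

Answer: 4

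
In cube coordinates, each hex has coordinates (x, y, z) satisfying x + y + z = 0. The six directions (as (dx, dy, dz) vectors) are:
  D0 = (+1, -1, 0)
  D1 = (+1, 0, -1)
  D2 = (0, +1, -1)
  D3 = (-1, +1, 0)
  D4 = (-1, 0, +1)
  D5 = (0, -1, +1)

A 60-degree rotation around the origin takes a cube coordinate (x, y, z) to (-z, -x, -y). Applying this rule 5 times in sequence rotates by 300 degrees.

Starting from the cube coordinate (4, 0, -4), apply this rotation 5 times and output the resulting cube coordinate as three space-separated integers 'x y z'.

Answer: 0 4 -4

Derivation:
Start: (4, 0, -4)
Step 1: (4, 0, -4) -> (-(-4), -(4), -(0)) = (4, -4, 0)
Step 2: (4, -4, 0) -> (-(0), -(4), -(-4)) = (0, -4, 4)
Step 3: (0, -4, 4) -> (-(4), -(0), -(-4)) = (-4, 0, 4)
Step 4: (-4, 0, 4) -> (-(4), -(-4), -(0)) = (-4, 4, 0)
Step 5: (-4, 4, 0) -> (-(0), -(-4), -(4)) = (0, 4, -4)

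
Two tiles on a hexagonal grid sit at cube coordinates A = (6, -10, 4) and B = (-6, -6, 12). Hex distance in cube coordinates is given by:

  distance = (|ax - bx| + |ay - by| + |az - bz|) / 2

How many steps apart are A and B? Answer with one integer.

|ax - bx| = |6 - (-6)| = 12
|ay - by| = |-10 - (-6)| = 4
|az - bz| = |4 - 12| = 8
distance = (12 + 4 + 8) / 2 = 24 / 2 = 12

Answer: 12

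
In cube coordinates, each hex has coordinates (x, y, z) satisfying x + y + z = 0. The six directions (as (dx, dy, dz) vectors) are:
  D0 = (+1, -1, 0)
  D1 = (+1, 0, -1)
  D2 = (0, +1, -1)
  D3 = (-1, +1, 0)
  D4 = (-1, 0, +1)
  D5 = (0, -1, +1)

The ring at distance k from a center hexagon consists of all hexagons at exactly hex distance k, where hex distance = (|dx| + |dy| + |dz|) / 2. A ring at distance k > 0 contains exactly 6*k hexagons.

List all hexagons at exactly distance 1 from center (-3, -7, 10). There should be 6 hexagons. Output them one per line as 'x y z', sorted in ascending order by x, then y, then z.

Answer: -4 -7 11
-4 -6 10
-3 -8 11
-3 -6 9
-2 -8 10
-2 -7 9

Derivation:
Walk ring at distance 1 from (-3, -7, 10):
Start at center + D4*1 = (-4, -7, 11)
  hex 0: (-4, -7, 11)
  hex 1: (-3, -8, 11)
  hex 2: (-2, -8, 10)
  hex 3: (-2, -7, 9)
  hex 4: (-3, -6, 9)
  hex 5: (-4, -6, 10)
Sorted: 6 hexes.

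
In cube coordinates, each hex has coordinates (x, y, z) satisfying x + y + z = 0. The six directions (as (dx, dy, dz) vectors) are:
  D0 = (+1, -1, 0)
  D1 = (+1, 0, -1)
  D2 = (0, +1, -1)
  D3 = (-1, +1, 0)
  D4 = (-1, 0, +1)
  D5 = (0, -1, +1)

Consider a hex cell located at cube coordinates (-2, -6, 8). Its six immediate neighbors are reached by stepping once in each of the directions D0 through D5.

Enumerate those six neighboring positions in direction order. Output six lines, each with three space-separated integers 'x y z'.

Answer: -1 -7 8
-1 -6 7
-2 -5 7
-3 -5 8
-3 -6 9
-2 -7 9

Derivation:
Center: (-2, -6, 8). Add each direction:
  D0: (-2, -6, 8) + (1, -1, 0) = (-1, -7, 8)
  D1: (-2, -6, 8) + (1, 0, -1) = (-1, -6, 7)
  D2: (-2, -6, 8) + (0, 1, -1) = (-2, -5, 7)
  D3: (-2, -6, 8) + (-1, 1, 0) = (-3, -5, 8)
  D4: (-2, -6, 8) + (-1, 0, 1) = (-3, -6, 9)
  D5: (-2, -6, 8) + (0, -1, 1) = (-2, -7, 9)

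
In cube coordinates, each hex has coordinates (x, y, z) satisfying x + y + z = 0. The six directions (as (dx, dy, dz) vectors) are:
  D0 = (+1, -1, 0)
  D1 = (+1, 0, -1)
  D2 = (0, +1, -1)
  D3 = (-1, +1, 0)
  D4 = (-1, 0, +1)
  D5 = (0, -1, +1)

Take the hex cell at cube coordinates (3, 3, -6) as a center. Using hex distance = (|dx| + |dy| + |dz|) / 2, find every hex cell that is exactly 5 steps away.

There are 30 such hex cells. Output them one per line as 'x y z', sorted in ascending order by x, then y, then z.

Answer: -2 3 -1
-2 4 -2
-2 5 -3
-2 6 -4
-2 7 -5
-2 8 -6
-1 2 -1
-1 8 -7
0 1 -1
0 8 -8
1 0 -1
1 8 -9
2 -1 -1
2 8 -10
3 -2 -1
3 8 -11
4 -2 -2
4 7 -11
5 -2 -3
5 6 -11
6 -2 -4
6 5 -11
7 -2 -5
7 4 -11
8 -2 -6
8 -1 -7
8 0 -8
8 1 -9
8 2 -10
8 3 -11

Derivation:
Walk ring at distance 5 from (3, 3, -6):
Start at center + D4*5 = (-2, 3, -1)
  hex 0: (-2, 3, -1)
  hex 1: (-1, 2, -1)
  hex 2: (0, 1, -1)
  hex 3: (1, 0, -1)
  hex 4: (2, -1, -1)
  hex 5: (3, -2, -1)
  hex 6: (4, -2, -2)
  hex 7: (5, -2, -3)
  hex 8: (6, -2, -4)
  hex 9: (7, -2, -5)
  hex 10: (8, -2, -6)
  hex 11: (8, -1, -7)
  hex 12: (8, 0, -8)
  hex 13: (8, 1, -9)
  hex 14: (8, 2, -10)
  hex 15: (8, 3, -11)
  hex 16: (7, 4, -11)
  hex 17: (6, 5, -11)
  hex 18: (5, 6, -11)
  hex 19: (4, 7, -11)
  hex 20: (3, 8, -11)
  hex 21: (2, 8, -10)
  hex 22: (1, 8, -9)
  hex 23: (0, 8, -8)
  hex 24: (-1, 8, -7)
  hex 25: (-2, 8, -6)
  hex 26: (-2, 7, -5)
  hex 27: (-2, 6, -4)
  hex 28: (-2, 5, -3)
  hex 29: (-2, 4, -2)
Sorted: 30 hexes.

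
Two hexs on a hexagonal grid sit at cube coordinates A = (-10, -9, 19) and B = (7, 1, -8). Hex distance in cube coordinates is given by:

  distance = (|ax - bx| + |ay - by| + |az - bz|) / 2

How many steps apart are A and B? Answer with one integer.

|ax - bx| = |-10 - 7| = 17
|ay - by| = |-9 - 1| = 10
|az - bz| = |19 - (-8)| = 27
distance = (17 + 10 + 27) / 2 = 54 / 2 = 27

Answer: 27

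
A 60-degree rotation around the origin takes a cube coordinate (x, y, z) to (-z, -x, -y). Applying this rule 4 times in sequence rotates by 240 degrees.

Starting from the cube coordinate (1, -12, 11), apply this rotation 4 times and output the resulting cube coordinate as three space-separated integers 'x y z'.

Answer: 11 1 -12

Derivation:
Start: (1, -12, 11)
Step 1: (1, -12, 11) -> (-(11), -(1), -(-12)) = (-11, -1, 12)
Step 2: (-11, -1, 12) -> (-(12), -(-11), -(-1)) = (-12, 11, 1)
Step 3: (-12, 11, 1) -> (-(1), -(-12), -(11)) = (-1, 12, -11)
Step 4: (-1, 12, -11) -> (-(-11), -(-1), -(12)) = (11, 1, -12)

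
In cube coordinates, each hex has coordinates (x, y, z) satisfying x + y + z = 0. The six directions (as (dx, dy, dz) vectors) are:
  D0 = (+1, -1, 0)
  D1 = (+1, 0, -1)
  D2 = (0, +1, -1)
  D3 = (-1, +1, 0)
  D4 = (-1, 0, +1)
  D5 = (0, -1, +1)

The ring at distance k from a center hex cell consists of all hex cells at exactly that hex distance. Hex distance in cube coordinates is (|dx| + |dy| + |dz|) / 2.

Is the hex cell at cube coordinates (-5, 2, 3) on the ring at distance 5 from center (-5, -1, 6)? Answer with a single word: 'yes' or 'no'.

Answer: no

Derivation:
|px - cx| = |-5 - (-5)| = 0
|py - cy| = |2 - (-1)| = 3
|pz - cz| = |3 - 6| = 3
distance = (0+3+3)/2 = 6/2 = 3
radius = 5; distance != radius -> no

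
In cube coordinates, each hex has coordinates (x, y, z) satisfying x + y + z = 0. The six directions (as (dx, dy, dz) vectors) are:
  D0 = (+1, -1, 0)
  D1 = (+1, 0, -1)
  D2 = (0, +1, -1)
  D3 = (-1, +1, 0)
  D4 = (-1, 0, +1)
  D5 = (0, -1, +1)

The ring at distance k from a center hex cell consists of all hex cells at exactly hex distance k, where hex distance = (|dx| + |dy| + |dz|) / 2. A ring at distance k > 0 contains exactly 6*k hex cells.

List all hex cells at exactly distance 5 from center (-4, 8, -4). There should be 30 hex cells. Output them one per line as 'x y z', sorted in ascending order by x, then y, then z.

Answer: -9 8 1
-9 9 0
-9 10 -1
-9 11 -2
-9 12 -3
-9 13 -4
-8 7 1
-8 13 -5
-7 6 1
-7 13 -6
-6 5 1
-6 13 -7
-5 4 1
-5 13 -8
-4 3 1
-4 13 -9
-3 3 0
-3 12 -9
-2 3 -1
-2 11 -9
-1 3 -2
-1 10 -9
0 3 -3
0 9 -9
1 3 -4
1 4 -5
1 5 -6
1 6 -7
1 7 -8
1 8 -9

Derivation:
Walk ring at distance 5 from (-4, 8, -4):
Start at center + D4*5 = (-9, 8, 1)
  hex 0: (-9, 8, 1)
  hex 1: (-8, 7, 1)
  hex 2: (-7, 6, 1)
  hex 3: (-6, 5, 1)
  hex 4: (-5, 4, 1)
  hex 5: (-4, 3, 1)
  hex 6: (-3, 3, 0)
  hex 7: (-2, 3, -1)
  hex 8: (-1, 3, -2)
  hex 9: (0, 3, -3)
  hex 10: (1, 3, -4)
  hex 11: (1, 4, -5)
  hex 12: (1, 5, -6)
  hex 13: (1, 6, -7)
  hex 14: (1, 7, -8)
  hex 15: (1, 8, -9)
  hex 16: (0, 9, -9)
  hex 17: (-1, 10, -9)
  hex 18: (-2, 11, -9)
  hex 19: (-3, 12, -9)
  hex 20: (-4, 13, -9)
  hex 21: (-5, 13, -8)
  hex 22: (-6, 13, -7)
  hex 23: (-7, 13, -6)
  hex 24: (-8, 13, -5)
  hex 25: (-9, 13, -4)
  hex 26: (-9, 12, -3)
  hex 27: (-9, 11, -2)
  hex 28: (-9, 10, -1)
  hex 29: (-9, 9, 0)
Sorted: 30 hexes.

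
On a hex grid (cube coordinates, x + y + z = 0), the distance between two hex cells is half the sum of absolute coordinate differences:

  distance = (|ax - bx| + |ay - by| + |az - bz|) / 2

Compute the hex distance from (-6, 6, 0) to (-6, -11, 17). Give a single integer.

|ax - bx| = |-6 - (-6)| = 0
|ay - by| = |6 - (-11)| = 17
|az - bz| = |0 - 17| = 17
distance = (0 + 17 + 17) / 2 = 34 / 2 = 17

Answer: 17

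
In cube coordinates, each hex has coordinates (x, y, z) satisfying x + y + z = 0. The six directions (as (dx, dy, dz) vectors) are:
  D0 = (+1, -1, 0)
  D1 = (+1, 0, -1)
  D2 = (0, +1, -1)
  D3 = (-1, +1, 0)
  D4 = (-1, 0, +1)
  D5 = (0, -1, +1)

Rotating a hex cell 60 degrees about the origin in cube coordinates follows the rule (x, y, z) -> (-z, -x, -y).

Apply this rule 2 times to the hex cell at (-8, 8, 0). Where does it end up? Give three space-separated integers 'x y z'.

Start: (-8, 8, 0)
Step 1: (-8, 8, 0) -> (-(0), -(-8), -(8)) = (0, 8, -8)
Step 2: (0, 8, -8) -> (-(-8), -(0), -(8)) = (8, 0, -8)

Answer: 8 0 -8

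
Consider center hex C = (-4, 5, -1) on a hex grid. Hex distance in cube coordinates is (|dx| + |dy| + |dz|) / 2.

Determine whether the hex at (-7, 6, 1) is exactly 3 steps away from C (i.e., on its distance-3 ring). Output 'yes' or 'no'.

Answer: yes

Derivation:
|px - cx| = |-7 - (-4)| = 3
|py - cy| = |6 - 5| = 1
|pz - cz| = |1 - (-1)| = 2
distance = (3+1+2)/2 = 6/2 = 3
radius = 3; distance == radius -> yes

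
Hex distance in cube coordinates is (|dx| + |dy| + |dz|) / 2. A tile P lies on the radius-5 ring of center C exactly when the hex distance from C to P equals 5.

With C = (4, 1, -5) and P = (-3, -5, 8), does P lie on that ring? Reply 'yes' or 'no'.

|px - cx| = |-3 - 4| = 7
|py - cy| = |-5 - 1| = 6
|pz - cz| = |8 - (-5)| = 13
distance = (7+6+13)/2 = 26/2 = 13
radius = 5; distance != radius -> no

Answer: no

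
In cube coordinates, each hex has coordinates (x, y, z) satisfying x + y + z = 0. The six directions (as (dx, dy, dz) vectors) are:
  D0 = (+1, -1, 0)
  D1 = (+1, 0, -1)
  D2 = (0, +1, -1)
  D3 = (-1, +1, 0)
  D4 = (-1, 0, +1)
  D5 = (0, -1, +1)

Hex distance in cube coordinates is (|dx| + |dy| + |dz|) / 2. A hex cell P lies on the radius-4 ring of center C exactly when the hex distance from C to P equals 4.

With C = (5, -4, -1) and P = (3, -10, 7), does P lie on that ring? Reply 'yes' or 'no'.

|px - cx| = |3 - 5| = 2
|py - cy| = |-10 - (-4)| = 6
|pz - cz| = |7 - (-1)| = 8
distance = (2+6+8)/2 = 16/2 = 8
radius = 4; distance != radius -> no

Answer: no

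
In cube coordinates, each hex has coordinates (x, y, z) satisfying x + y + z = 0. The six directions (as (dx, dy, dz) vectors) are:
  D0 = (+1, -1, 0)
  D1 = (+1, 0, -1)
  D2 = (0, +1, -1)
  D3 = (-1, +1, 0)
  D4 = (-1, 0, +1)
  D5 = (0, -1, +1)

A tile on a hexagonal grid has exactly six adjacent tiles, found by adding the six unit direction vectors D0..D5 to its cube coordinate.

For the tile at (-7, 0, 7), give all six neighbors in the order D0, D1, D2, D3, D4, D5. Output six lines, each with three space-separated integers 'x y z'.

Center: (-7, 0, 7). Add each direction:
  D0: (-7, 0, 7) + (1, -1, 0) = (-6, -1, 7)
  D1: (-7, 0, 7) + (1, 0, -1) = (-6, 0, 6)
  D2: (-7, 0, 7) + (0, 1, -1) = (-7, 1, 6)
  D3: (-7, 0, 7) + (-1, 1, 0) = (-8, 1, 7)
  D4: (-7, 0, 7) + (-1, 0, 1) = (-8, 0, 8)
  D5: (-7, 0, 7) + (0, -1, 1) = (-7, -1, 8)

Answer: -6 -1 7
-6 0 6
-7 1 6
-8 1 7
-8 0 8
-7 -1 8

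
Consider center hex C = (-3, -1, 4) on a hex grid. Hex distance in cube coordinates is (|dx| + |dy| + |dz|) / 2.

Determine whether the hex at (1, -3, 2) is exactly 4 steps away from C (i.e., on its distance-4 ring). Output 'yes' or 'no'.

Answer: yes

Derivation:
|px - cx| = |1 - (-3)| = 4
|py - cy| = |-3 - (-1)| = 2
|pz - cz| = |2 - 4| = 2
distance = (4+2+2)/2 = 8/2 = 4
radius = 4; distance == radius -> yes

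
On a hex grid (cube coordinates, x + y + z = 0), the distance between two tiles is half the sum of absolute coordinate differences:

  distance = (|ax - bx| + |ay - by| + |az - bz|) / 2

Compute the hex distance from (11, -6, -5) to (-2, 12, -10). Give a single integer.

|ax - bx| = |11 - (-2)| = 13
|ay - by| = |-6 - 12| = 18
|az - bz| = |-5 - (-10)| = 5
distance = (13 + 18 + 5) / 2 = 36 / 2 = 18

Answer: 18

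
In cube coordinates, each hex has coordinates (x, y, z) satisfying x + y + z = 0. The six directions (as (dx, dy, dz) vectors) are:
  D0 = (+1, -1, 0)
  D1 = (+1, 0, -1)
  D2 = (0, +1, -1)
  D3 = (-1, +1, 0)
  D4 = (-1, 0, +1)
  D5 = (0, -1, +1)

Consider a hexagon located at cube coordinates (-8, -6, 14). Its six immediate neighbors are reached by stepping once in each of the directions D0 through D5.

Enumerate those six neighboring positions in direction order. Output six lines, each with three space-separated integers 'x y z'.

Center: (-8, -6, 14). Add each direction:
  D0: (-8, -6, 14) + (1, -1, 0) = (-7, -7, 14)
  D1: (-8, -6, 14) + (1, 0, -1) = (-7, -6, 13)
  D2: (-8, -6, 14) + (0, 1, -1) = (-8, -5, 13)
  D3: (-8, -6, 14) + (-1, 1, 0) = (-9, -5, 14)
  D4: (-8, -6, 14) + (-1, 0, 1) = (-9, -6, 15)
  D5: (-8, -6, 14) + (0, -1, 1) = (-8, -7, 15)

Answer: -7 -7 14
-7 -6 13
-8 -5 13
-9 -5 14
-9 -6 15
-8 -7 15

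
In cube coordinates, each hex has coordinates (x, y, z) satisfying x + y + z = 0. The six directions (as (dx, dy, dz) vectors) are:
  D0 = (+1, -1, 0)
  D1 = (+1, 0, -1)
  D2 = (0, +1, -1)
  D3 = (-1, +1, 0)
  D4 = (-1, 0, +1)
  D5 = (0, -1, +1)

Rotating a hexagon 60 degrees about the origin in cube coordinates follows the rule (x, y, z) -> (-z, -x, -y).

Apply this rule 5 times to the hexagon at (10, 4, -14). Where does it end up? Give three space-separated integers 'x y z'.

Start: (10, 4, -14)
Step 1: (10, 4, -14) -> (-(-14), -(10), -(4)) = (14, -10, -4)
Step 2: (14, -10, -4) -> (-(-4), -(14), -(-10)) = (4, -14, 10)
Step 3: (4, -14, 10) -> (-(10), -(4), -(-14)) = (-10, -4, 14)
Step 4: (-10, -4, 14) -> (-(14), -(-10), -(-4)) = (-14, 10, 4)
Step 5: (-14, 10, 4) -> (-(4), -(-14), -(10)) = (-4, 14, -10)

Answer: -4 14 -10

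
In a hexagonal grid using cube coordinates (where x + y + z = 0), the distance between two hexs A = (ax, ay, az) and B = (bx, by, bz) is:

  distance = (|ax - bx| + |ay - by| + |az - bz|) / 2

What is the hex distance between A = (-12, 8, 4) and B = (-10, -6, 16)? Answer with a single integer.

Answer: 14

Derivation:
|ax - bx| = |-12 - (-10)| = 2
|ay - by| = |8 - (-6)| = 14
|az - bz| = |4 - 16| = 12
distance = (2 + 14 + 12) / 2 = 28 / 2 = 14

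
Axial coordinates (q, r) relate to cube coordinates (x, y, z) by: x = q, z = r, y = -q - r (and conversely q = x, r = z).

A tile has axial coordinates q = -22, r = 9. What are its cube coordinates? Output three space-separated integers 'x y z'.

Answer: -22 13 9

Derivation:
x = q = -22
z = r = 9
y = -x - z = -(-22) - (9) = 13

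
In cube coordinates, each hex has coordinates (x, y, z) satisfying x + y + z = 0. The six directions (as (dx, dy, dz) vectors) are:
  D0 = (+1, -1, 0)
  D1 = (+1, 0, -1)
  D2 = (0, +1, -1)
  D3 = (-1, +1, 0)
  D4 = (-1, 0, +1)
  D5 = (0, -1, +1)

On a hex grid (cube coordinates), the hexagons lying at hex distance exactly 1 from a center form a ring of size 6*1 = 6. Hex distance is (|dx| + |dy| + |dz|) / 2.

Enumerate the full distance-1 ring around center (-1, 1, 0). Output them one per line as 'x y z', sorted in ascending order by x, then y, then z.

Walk ring at distance 1 from (-1, 1, 0):
Start at center + D4*1 = (-2, 1, 1)
  hex 0: (-2, 1, 1)
  hex 1: (-1, 0, 1)
  hex 2: (0, 0, 0)
  hex 3: (0, 1, -1)
  hex 4: (-1, 2, -1)
  hex 5: (-2, 2, 0)
Sorted: 6 hexes.

Answer: -2 1 1
-2 2 0
-1 0 1
-1 2 -1
0 0 0
0 1 -1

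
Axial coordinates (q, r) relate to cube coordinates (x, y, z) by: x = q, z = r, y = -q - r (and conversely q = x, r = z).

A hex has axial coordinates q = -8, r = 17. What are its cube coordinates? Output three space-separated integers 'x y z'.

Answer: -8 -9 17

Derivation:
x = q = -8
z = r = 17
y = -x - z = -(-8) - (17) = -9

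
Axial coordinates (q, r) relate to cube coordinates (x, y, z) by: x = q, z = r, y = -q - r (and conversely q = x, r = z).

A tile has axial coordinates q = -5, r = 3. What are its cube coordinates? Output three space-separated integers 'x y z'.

x = q = -5
z = r = 3
y = -x - z = -(-5) - (3) = 2

Answer: -5 2 3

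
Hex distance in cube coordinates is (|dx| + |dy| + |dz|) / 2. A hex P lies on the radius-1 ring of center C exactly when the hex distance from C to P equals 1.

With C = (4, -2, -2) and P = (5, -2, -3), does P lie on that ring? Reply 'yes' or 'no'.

Answer: yes

Derivation:
|px - cx| = |5 - 4| = 1
|py - cy| = |-2 - (-2)| = 0
|pz - cz| = |-3 - (-2)| = 1
distance = (1+0+1)/2 = 2/2 = 1
radius = 1; distance == radius -> yes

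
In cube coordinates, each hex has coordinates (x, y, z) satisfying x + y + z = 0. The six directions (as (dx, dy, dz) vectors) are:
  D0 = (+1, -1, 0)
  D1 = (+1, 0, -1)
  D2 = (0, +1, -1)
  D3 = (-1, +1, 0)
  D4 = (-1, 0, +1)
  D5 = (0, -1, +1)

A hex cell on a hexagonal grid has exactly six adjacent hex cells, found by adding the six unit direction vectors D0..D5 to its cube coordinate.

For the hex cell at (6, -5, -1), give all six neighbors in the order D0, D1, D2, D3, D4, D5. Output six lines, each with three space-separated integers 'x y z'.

Center: (6, -5, -1). Add each direction:
  D0: (6, -5, -1) + (1, -1, 0) = (7, -6, -1)
  D1: (6, -5, -1) + (1, 0, -1) = (7, -5, -2)
  D2: (6, -5, -1) + (0, 1, -1) = (6, -4, -2)
  D3: (6, -5, -1) + (-1, 1, 0) = (5, -4, -1)
  D4: (6, -5, -1) + (-1, 0, 1) = (5, -5, 0)
  D5: (6, -5, -1) + (0, -1, 1) = (6, -6, 0)

Answer: 7 -6 -1
7 -5 -2
6 -4 -2
5 -4 -1
5 -5 0
6 -6 0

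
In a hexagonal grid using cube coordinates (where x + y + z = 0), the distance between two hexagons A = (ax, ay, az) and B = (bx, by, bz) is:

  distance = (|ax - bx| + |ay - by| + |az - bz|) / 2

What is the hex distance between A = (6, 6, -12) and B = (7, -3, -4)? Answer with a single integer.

Answer: 9

Derivation:
|ax - bx| = |6 - 7| = 1
|ay - by| = |6 - (-3)| = 9
|az - bz| = |-12 - (-4)| = 8
distance = (1 + 9 + 8) / 2 = 18 / 2 = 9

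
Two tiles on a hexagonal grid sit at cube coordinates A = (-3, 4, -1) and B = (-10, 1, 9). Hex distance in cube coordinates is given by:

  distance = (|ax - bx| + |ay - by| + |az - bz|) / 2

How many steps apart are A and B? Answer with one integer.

Answer: 10

Derivation:
|ax - bx| = |-3 - (-10)| = 7
|ay - by| = |4 - 1| = 3
|az - bz| = |-1 - 9| = 10
distance = (7 + 3 + 10) / 2 = 20 / 2 = 10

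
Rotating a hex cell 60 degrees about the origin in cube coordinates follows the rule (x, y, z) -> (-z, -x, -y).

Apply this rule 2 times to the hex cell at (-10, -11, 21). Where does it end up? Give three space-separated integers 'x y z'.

Answer: -11 21 -10

Derivation:
Start: (-10, -11, 21)
Step 1: (-10, -11, 21) -> (-(21), -(-10), -(-11)) = (-21, 10, 11)
Step 2: (-21, 10, 11) -> (-(11), -(-21), -(10)) = (-11, 21, -10)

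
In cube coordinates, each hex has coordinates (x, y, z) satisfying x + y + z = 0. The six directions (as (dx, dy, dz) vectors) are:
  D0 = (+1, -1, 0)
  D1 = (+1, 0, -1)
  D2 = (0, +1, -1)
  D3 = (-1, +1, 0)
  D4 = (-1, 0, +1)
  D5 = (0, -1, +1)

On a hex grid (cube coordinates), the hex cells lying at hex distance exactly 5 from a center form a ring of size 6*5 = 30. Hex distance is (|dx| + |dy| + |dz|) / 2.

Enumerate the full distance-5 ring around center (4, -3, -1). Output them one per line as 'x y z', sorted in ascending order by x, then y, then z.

Answer: -1 -3 4
-1 -2 3
-1 -1 2
-1 0 1
-1 1 0
-1 2 -1
0 -4 4
0 2 -2
1 -5 4
1 2 -3
2 -6 4
2 2 -4
3 -7 4
3 2 -5
4 -8 4
4 2 -6
5 -8 3
5 1 -6
6 -8 2
6 0 -6
7 -8 1
7 -1 -6
8 -8 0
8 -2 -6
9 -8 -1
9 -7 -2
9 -6 -3
9 -5 -4
9 -4 -5
9 -3 -6

Derivation:
Walk ring at distance 5 from (4, -3, -1):
Start at center + D4*5 = (-1, -3, 4)
  hex 0: (-1, -3, 4)
  hex 1: (0, -4, 4)
  hex 2: (1, -5, 4)
  hex 3: (2, -6, 4)
  hex 4: (3, -7, 4)
  hex 5: (4, -8, 4)
  hex 6: (5, -8, 3)
  hex 7: (6, -8, 2)
  hex 8: (7, -8, 1)
  hex 9: (8, -8, 0)
  hex 10: (9, -8, -1)
  hex 11: (9, -7, -2)
  hex 12: (9, -6, -3)
  hex 13: (9, -5, -4)
  hex 14: (9, -4, -5)
  hex 15: (9, -3, -6)
  hex 16: (8, -2, -6)
  hex 17: (7, -1, -6)
  hex 18: (6, 0, -6)
  hex 19: (5, 1, -6)
  hex 20: (4, 2, -6)
  hex 21: (3, 2, -5)
  hex 22: (2, 2, -4)
  hex 23: (1, 2, -3)
  hex 24: (0, 2, -2)
  hex 25: (-1, 2, -1)
  hex 26: (-1, 1, 0)
  hex 27: (-1, 0, 1)
  hex 28: (-1, -1, 2)
  hex 29: (-1, -2, 3)
Sorted: 30 hexes.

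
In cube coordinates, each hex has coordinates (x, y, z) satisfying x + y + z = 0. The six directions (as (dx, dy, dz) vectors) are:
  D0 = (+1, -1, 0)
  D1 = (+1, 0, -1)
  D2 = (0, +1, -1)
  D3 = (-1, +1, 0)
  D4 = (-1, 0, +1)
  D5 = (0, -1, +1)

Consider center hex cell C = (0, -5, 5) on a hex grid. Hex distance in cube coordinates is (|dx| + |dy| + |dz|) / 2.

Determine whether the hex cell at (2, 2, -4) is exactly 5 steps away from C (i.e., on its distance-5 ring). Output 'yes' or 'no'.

|px - cx| = |2 - 0| = 2
|py - cy| = |2 - (-5)| = 7
|pz - cz| = |-4 - 5| = 9
distance = (2+7+9)/2 = 18/2 = 9
radius = 5; distance != radius -> no

Answer: no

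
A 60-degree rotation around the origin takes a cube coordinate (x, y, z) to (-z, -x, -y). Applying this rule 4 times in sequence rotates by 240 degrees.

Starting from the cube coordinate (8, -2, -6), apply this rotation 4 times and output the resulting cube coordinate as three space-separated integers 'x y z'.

Answer: -6 8 -2

Derivation:
Start: (8, -2, -6)
Step 1: (8, -2, -6) -> (-(-6), -(8), -(-2)) = (6, -8, 2)
Step 2: (6, -8, 2) -> (-(2), -(6), -(-8)) = (-2, -6, 8)
Step 3: (-2, -6, 8) -> (-(8), -(-2), -(-6)) = (-8, 2, 6)
Step 4: (-8, 2, 6) -> (-(6), -(-8), -(2)) = (-6, 8, -2)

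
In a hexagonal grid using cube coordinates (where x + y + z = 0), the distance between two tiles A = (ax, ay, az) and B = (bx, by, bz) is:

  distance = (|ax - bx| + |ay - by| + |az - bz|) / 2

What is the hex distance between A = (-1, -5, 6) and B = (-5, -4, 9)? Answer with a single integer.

|ax - bx| = |-1 - (-5)| = 4
|ay - by| = |-5 - (-4)| = 1
|az - bz| = |6 - 9| = 3
distance = (4 + 1 + 3) / 2 = 8 / 2 = 4

Answer: 4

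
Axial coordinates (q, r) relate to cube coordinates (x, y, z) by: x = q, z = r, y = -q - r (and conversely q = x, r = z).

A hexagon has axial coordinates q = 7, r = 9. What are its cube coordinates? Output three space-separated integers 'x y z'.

Answer: 7 -16 9

Derivation:
x = q = 7
z = r = 9
y = -x - z = -(7) - (9) = -16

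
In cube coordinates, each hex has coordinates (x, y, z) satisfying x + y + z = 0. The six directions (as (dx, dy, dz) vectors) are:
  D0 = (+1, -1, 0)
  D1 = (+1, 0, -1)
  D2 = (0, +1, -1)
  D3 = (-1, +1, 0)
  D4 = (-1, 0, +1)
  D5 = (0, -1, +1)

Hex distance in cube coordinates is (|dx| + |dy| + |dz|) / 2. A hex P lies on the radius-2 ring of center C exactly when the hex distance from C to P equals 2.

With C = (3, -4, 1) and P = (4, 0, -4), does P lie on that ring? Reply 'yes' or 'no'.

|px - cx| = |4 - 3| = 1
|py - cy| = |0 - (-4)| = 4
|pz - cz| = |-4 - 1| = 5
distance = (1+4+5)/2 = 10/2 = 5
radius = 2; distance != radius -> no

Answer: no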